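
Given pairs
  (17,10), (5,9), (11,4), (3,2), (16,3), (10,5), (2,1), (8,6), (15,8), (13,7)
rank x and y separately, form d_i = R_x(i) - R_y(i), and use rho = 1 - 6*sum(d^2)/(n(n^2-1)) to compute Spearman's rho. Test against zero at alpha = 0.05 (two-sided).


Step 1: Rank x and y separately (midranks; no ties here).
rank(x): 17->10, 5->3, 11->6, 3->2, 16->9, 10->5, 2->1, 8->4, 15->8, 13->7
rank(y): 10->10, 9->9, 4->4, 2->2, 3->3, 5->5, 1->1, 6->6, 8->8, 7->7
Step 2: d_i = R_x(i) - R_y(i); compute d_i^2.
  (10-10)^2=0, (3-9)^2=36, (6-4)^2=4, (2-2)^2=0, (9-3)^2=36, (5-5)^2=0, (1-1)^2=0, (4-6)^2=4, (8-8)^2=0, (7-7)^2=0
sum(d^2) = 80.
Step 3: rho = 1 - 6*80 / (10*(10^2 - 1)) = 1 - 480/990 = 0.515152.
Step 4: Under H0, t = rho * sqrt((n-2)/(1-rho^2)) = 1.7000 ~ t(8).
Step 5: Two-sided p-value from the t-distribution with 8 df = 0.127553.
Step 6: alpha = 0.05. fail to reject H0.

rho = 0.5152, p = 0.127553, fail to reject H0 at alpha = 0.05.


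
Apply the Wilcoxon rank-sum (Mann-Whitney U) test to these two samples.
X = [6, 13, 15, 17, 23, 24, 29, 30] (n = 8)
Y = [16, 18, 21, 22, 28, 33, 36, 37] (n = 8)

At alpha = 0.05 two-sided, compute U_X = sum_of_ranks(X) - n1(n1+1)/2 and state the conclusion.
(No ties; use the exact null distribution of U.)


Step 1: Combine and sort all 16 observations; assign midranks.
sorted (value, group): (6,X), (13,X), (15,X), (16,Y), (17,X), (18,Y), (21,Y), (22,Y), (23,X), (24,X), (28,Y), (29,X), (30,X), (33,Y), (36,Y), (37,Y)
ranks: 6->1, 13->2, 15->3, 16->4, 17->5, 18->6, 21->7, 22->8, 23->9, 24->10, 28->11, 29->12, 30->13, 33->14, 36->15, 37->16
Step 2: Rank sum for X: R1 = 1 + 2 + 3 + 5 + 9 + 10 + 12 + 13 = 55.
Step 3: U_X = R1 - n1(n1+1)/2 = 55 - 8*9/2 = 55 - 36 = 19.
       U_Y = n1*n2 - U_X = 64 - 19 = 45.
Step 4: No ties, so the exact null distribution of U (based on enumerating the C(16,8) = 12870 equally likely rank assignments) gives the two-sided p-value.
Step 5: p-value = 0.194872; compare to alpha = 0.05. fail to reject H0.

U_X = 19, p = 0.194872, fail to reject H0 at alpha = 0.05.


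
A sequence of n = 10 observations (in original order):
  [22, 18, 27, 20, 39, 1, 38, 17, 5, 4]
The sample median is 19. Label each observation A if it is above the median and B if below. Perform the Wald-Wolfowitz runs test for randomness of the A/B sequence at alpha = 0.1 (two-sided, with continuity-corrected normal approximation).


Step 1: Compute median = 19; label A = above, B = below.
Labels in order: ABAAABABBB  (n_A = 5, n_B = 5)
Step 2: Count runs R = 6.
Step 3: Under H0 (random ordering), E[R] = 2*n_A*n_B/(n_A+n_B) + 1 = 2*5*5/10 + 1 = 6.0000.
        Var[R] = 2*n_A*n_B*(2*n_A*n_B - n_A - n_B) / ((n_A+n_B)^2 * (n_A+n_B-1)) = 2000/900 = 2.2222.
        SD[R] = 1.4907.
Step 4: R = E[R], so z = 0 with no continuity correction.
Step 5: Two-sided p-value via normal approximation = 2*(1 - Phi(|z|)) = 1.000000.
Step 6: alpha = 0.1. fail to reject H0.

R = 6, z = 0.0000, p = 1.000000, fail to reject H0.


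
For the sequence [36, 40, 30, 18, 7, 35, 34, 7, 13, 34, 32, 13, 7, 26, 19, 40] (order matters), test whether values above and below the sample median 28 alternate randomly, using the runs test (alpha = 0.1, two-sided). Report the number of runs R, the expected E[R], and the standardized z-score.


Step 1: Compute median = 28; label A = above, B = below.
Labels in order: AAABBAABBAABBBBA  (n_A = 8, n_B = 8)
Step 2: Count runs R = 7.
Step 3: Under H0 (random ordering), E[R] = 2*n_A*n_B/(n_A+n_B) + 1 = 2*8*8/16 + 1 = 9.0000.
        Var[R] = 2*n_A*n_B*(2*n_A*n_B - n_A - n_B) / ((n_A+n_B)^2 * (n_A+n_B-1)) = 14336/3840 = 3.7333.
        SD[R] = 1.9322.
Step 4: Continuity-corrected z = (R + 0.5 - E[R]) / SD[R] = (7 + 0.5 - 9.0000) / 1.9322 = -0.7763.
Step 5: Two-sided p-value via normal approximation = 2*(1 - Phi(|z|)) = 0.437558.
Step 6: alpha = 0.1. fail to reject H0.

R = 7, z = -0.7763, p = 0.437558, fail to reject H0.


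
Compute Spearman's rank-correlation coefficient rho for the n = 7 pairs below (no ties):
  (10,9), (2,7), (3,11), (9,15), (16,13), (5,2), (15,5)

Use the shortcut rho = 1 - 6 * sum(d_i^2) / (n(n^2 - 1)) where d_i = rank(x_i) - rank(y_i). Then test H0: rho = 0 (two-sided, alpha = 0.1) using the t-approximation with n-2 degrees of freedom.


Step 1: Rank x and y separately (midranks; no ties here).
rank(x): 10->5, 2->1, 3->2, 9->4, 16->7, 5->3, 15->6
rank(y): 9->4, 7->3, 11->5, 15->7, 13->6, 2->1, 5->2
Step 2: d_i = R_x(i) - R_y(i); compute d_i^2.
  (5-4)^2=1, (1-3)^2=4, (2-5)^2=9, (4-7)^2=9, (7-6)^2=1, (3-1)^2=4, (6-2)^2=16
sum(d^2) = 44.
Step 3: rho = 1 - 6*44 / (7*(7^2 - 1)) = 1 - 264/336 = 0.214286.
Step 4: Under H0, t = rho * sqrt((n-2)/(1-rho^2)) = 0.4906 ~ t(5).
Step 5: Two-sided p-value from the t-distribution with 5 df = 0.644512.
Step 6: alpha = 0.1. fail to reject H0.

rho = 0.2143, p = 0.644512, fail to reject H0 at alpha = 0.1.


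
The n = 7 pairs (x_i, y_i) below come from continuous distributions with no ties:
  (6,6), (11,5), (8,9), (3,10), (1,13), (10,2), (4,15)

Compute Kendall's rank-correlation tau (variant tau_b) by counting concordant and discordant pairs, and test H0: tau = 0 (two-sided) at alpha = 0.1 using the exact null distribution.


Step 1: Enumerate the 21 unordered pairs (i,j) with i<j and classify each by sign(x_j-x_i) * sign(y_j-y_i).
  (1,2):dx=+5,dy=-1->D; (1,3):dx=+2,dy=+3->C; (1,4):dx=-3,dy=+4->D; (1,5):dx=-5,dy=+7->D
  (1,6):dx=+4,dy=-4->D; (1,7):dx=-2,dy=+9->D; (2,3):dx=-3,dy=+4->D; (2,4):dx=-8,dy=+5->D
  (2,5):dx=-10,dy=+8->D; (2,6):dx=-1,dy=-3->C; (2,7):dx=-7,dy=+10->D; (3,4):dx=-5,dy=+1->D
  (3,5):dx=-7,dy=+4->D; (3,6):dx=+2,dy=-7->D; (3,7):dx=-4,dy=+6->D; (4,5):dx=-2,dy=+3->D
  (4,6):dx=+7,dy=-8->D; (4,7):dx=+1,dy=+5->C; (5,6):dx=+9,dy=-11->D; (5,7):dx=+3,dy=+2->C
  (6,7):dx=-6,dy=+13->D
Step 2: C = 4, D = 17, total pairs = 21.
Step 3: tau = (C - D)/(n(n-1)/2) = (4 - 17)/21 = -0.619048.
Step 4: Exact two-sided p-value (enumerate n! = 5040 permutations of y under H0): p = 0.069048.
Step 5: alpha = 0.1. reject H0.

tau_b = -0.6190 (C=4, D=17), p = 0.069048, reject H0.


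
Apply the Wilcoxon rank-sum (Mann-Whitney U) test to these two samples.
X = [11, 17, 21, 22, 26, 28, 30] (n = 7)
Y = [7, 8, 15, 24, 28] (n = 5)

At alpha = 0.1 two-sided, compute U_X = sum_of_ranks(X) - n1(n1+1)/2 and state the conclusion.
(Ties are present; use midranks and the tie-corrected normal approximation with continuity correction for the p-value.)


Step 1: Combine and sort all 12 observations; assign midranks.
sorted (value, group): (7,Y), (8,Y), (11,X), (15,Y), (17,X), (21,X), (22,X), (24,Y), (26,X), (28,X), (28,Y), (30,X)
ranks: 7->1, 8->2, 11->3, 15->4, 17->5, 21->6, 22->7, 24->8, 26->9, 28->10.5, 28->10.5, 30->12
Step 2: Rank sum for X: R1 = 3 + 5 + 6 + 7 + 9 + 10.5 + 12 = 52.5.
Step 3: U_X = R1 - n1(n1+1)/2 = 52.5 - 7*8/2 = 52.5 - 28 = 24.5.
       U_Y = n1*n2 - U_X = 35 - 24.5 = 10.5.
Step 4: Ties are present, so use the tie-corrected normal approximation (with continuity correction) for the p-value.
Step 5: p-value = 0.290307; compare to alpha = 0.1. fail to reject H0.

U_X = 24.5, p = 0.290307, fail to reject H0 at alpha = 0.1.


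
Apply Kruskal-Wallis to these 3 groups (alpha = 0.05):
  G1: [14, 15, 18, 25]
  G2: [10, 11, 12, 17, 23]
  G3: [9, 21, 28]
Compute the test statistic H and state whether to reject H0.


Step 1: Combine all N = 12 observations and assign midranks.
sorted (value, group, rank): (9,G3,1), (10,G2,2), (11,G2,3), (12,G2,4), (14,G1,5), (15,G1,6), (17,G2,7), (18,G1,8), (21,G3,9), (23,G2,10), (25,G1,11), (28,G3,12)
Step 2: Sum ranks within each group.
R_1 = 30 (n_1 = 4)
R_2 = 26 (n_2 = 5)
R_3 = 22 (n_3 = 3)
Step 3: H = 12/(N(N+1)) * sum(R_i^2/n_i) - 3(N+1)
     = 12/(12*13) * (30^2/4 + 26^2/5 + 22^2/3) - 3*13
     = 0.076923 * 521.533 - 39
     = 1.117949.
Step 4: No ties, so H is used without correction.
Step 5: Under H0, H ~ chi^2(2); p-value = 0.571795.
Step 6: alpha = 0.05. fail to reject H0.

H = 1.1179, df = 2, p = 0.571795, fail to reject H0.


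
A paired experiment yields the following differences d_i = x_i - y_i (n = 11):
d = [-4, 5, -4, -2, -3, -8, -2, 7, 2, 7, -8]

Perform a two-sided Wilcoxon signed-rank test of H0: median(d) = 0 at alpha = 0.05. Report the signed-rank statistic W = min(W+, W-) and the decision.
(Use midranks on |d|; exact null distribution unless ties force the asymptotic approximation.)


Step 1: Drop any zero differences (none here) and take |d_i|.
|d| = [4, 5, 4, 2, 3, 8, 2, 7, 2, 7, 8]
Step 2: Midrank |d_i| (ties get averaged ranks).
ranks: |4|->5.5, |5|->7, |4|->5.5, |2|->2, |3|->4, |8|->10.5, |2|->2, |7|->8.5, |2|->2, |7|->8.5, |8|->10.5
Step 3: Attach original signs; sum ranks with positive sign and with negative sign.
W+ = 7 + 8.5 + 2 + 8.5 = 26
W- = 5.5 + 5.5 + 2 + 4 + 10.5 + 2 + 10.5 = 40
(Check: W+ + W- = 66 should equal n(n+1)/2 = 66.)
Step 4: Test statistic W = min(W+, W-) = 26.
Step 5: Ties in |d|, so use the tie-corrected normal approximation.
        E[W] = n(n+1)/4 = 11*12/4 = 33.
        Tie groups: |d|=2 (t=3), |d|=4 (t=2), |d|=7 (t=2), |d|=8 (t=2); sum(t^3 - t) = 42.
        Var[W] = n(n+1)(2n+1)/24 - sum(t^3-t)/48 = 3036/24 - 42/48 = 125.625.
        z = (W - E[W]) / sqrt(Var[W]) = (26 - 33) / 11.2083 = -0.6245.
        Two-sided p = 2*Phi(z) = 0.532273.
Step 6: alpha = 0.05. fail to reject H0.

W+ = 26, W- = 40, W = min = 26, p = 0.532273, fail to reject H0.


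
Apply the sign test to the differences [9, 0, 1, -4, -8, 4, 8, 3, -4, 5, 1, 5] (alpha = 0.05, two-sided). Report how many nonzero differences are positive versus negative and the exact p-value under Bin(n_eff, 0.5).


Step 1: Discard zero differences. Original n = 12; n_eff = number of nonzero differences = 11.
Nonzero differences (with sign): +9, +1, -4, -8, +4, +8, +3, -4, +5, +1, +5
Step 2: Count signs: positive = 8, negative = 3.
Step 3: Under H0: P(positive) = 0.5, so the number of positives S ~ Bin(11, 0.5).
Step 4: Two-sided exact p-value = sum of Bin(11,0.5) probabilities at or below the observed probability = 0.226562.
Step 5: alpha = 0.05. fail to reject H0.

n_eff = 11, pos = 8, neg = 3, p = 0.226562, fail to reject H0.


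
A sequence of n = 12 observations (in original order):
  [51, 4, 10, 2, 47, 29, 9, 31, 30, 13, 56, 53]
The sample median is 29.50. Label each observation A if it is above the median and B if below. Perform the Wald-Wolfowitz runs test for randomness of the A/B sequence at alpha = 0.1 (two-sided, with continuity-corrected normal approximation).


Step 1: Compute median = 29.50; label A = above, B = below.
Labels in order: ABBBABBAABAA  (n_A = 6, n_B = 6)
Step 2: Count runs R = 7.
Step 3: Under H0 (random ordering), E[R] = 2*n_A*n_B/(n_A+n_B) + 1 = 2*6*6/12 + 1 = 7.0000.
        Var[R] = 2*n_A*n_B*(2*n_A*n_B - n_A - n_B) / ((n_A+n_B)^2 * (n_A+n_B-1)) = 4320/1584 = 2.7273.
        SD[R] = 1.6514.
Step 4: R = E[R], so z = 0 with no continuity correction.
Step 5: Two-sided p-value via normal approximation = 2*(1 - Phi(|z|)) = 1.000000.
Step 6: alpha = 0.1. fail to reject H0.

R = 7, z = 0.0000, p = 1.000000, fail to reject H0.


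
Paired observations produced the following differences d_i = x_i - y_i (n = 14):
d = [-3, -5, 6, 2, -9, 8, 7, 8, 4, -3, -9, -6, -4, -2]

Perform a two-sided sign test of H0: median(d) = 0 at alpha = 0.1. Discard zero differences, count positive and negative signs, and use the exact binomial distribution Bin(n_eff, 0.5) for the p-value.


Step 1: Discard zero differences. Original n = 14; n_eff = number of nonzero differences = 14.
Nonzero differences (with sign): -3, -5, +6, +2, -9, +8, +7, +8, +4, -3, -9, -6, -4, -2
Step 2: Count signs: positive = 6, negative = 8.
Step 3: Under H0: P(positive) = 0.5, so the number of positives S ~ Bin(14, 0.5).
Step 4: Two-sided exact p-value = sum of Bin(14,0.5) probabilities at or below the observed probability = 0.790527.
Step 5: alpha = 0.1. fail to reject H0.

n_eff = 14, pos = 6, neg = 8, p = 0.790527, fail to reject H0.


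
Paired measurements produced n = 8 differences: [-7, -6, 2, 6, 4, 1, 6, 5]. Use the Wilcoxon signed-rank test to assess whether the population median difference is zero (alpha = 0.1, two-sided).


Step 1: Drop any zero differences (none here) and take |d_i|.
|d| = [7, 6, 2, 6, 4, 1, 6, 5]
Step 2: Midrank |d_i| (ties get averaged ranks).
ranks: |7|->8, |6|->6, |2|->2, |6|->6, |4|->3, |1|->1, |6|->6, |5|->4
Step 3: Attach original signs; sum ranks with positive sign and with negative sign.
W+ = 2 + 6 + 3 + 1 + 6 + 4 = 22
W- = 8 + 6 = 14
(Check: W+ + W- = 36 should equal n(n+1)/2 = 36.)
Step 4: Test statistic W = min(W+, W-) = 14.
Step 5: Ties in |d|, so use the tie-corrected normal approximation.
        E[W] = n(n+1)/4 = 8*9/4 = 18.
        Tie groups: |d|=6 (t=3); sum(t^3 - t) = 24.
        Var[W] = n(n+1)(2n+1)/24 - sum(t^3-t)/48 = 1224/24 - 24/48 = 50.5.
        z = (W - E[W]) / sqrt(Var[W]) = (14 - 18) / 7.1063 = -0.5629.
        Two-sided p = 2*Phi(z) = 0.573518.
Step 6: alpha = 0.1. fail to reject H0.

W+ = 22, W- = 14, W = min = 14, p = 0.573518, fail to reject H0.


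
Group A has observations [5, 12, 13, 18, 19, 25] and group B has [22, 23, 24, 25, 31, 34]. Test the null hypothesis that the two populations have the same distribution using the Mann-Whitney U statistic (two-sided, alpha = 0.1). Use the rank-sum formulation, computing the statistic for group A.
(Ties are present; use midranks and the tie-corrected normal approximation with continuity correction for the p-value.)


Step 1: Combine and sort all 12 observations; assign midranks.
sorted (value, group): (5,X), (12,X), (13,X), (18,X), (19,X), (22,Y), (23,Y), (24,Y), (25,X), (25,Y), (31,Y), (34,Y)
ranks: 5->1, 12->2, 13->3, 18->4, 19->5, 22->6, 23->7, 24->8, 25->9.5, 25->9.5, 31->11, 34->12
Step 2: Rank sum for X: R1 = 1 + 2 + 3 + 4 + 5 + 9.5 = 24.5.
Step 3: U_X = R1 - n1(n1+1)/2 = 24.5 - 6*7/2 = 24.5 - 21 = 3.5.
       U_Y = n1*n2 - U_X = 36 - 3.5 = 32.5.
Step 4: Ties are present, so use the tie-corrected normal approximation (with continuity correction) for the p-value.
Step 5: p-value = 0.024722; compare to alpha = 0.1. reject H0.

U_X = 3.5, p = 0.024722, reject H0 at alpha = 0.1.


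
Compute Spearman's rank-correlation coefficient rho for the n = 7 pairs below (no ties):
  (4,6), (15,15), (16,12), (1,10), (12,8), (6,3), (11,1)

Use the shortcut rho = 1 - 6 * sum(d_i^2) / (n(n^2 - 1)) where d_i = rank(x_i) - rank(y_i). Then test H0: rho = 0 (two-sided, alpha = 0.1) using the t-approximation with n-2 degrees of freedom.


Step 1: Rank x and y separately (midranks; no ties here).
rank(x): 4->2, 15->6, 16->7, 1->1, 12->5, 6->3, 11->4
rank(y): 6->3, 15->7, 12->6, 10->5, 8->4, 3->2, 1->1
Step 2: d_i = R_x(i) - R_y(i); compute d_i^2.
  (2-3)^2=1, (6-7)^2=1, (7-6)^2=1, (1-5)^2=16, (5-4)^2=1, (3-2)^2=1, (4-1)^2=9
sum(d^2) = 30.
Step 3: rho = 1 - 6*30 / (7*(7^2 - 1)) = 1 - 180/336 = 0.464286.
Step 4: Under H0, t = rho * sqrt((n-2)/(1-rho^2)) = 1.1722 ~ t(5).
Step 5: Two-sided p-value from the t-distribution with 5 df = 0.293934.
Step 6: alpha = 0.1. fail to reject H0.

rho = 0.4643, p = 0.293934, fail to reject H0 at alpha = 0.1.


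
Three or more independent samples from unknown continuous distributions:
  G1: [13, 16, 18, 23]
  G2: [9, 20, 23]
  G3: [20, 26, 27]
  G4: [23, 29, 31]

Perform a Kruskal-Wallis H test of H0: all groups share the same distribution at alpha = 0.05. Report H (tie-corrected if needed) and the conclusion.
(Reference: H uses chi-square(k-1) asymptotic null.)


Step 1: Combine all N = 13 observations and assign midranks.
sorted (value, group, rank): (9,G2,1), (13,G1,2), (16,G1,3), (18,G1,4), (20,G2,5.5), (20,G3,5.5), (23,G1,8), (23,G2,8), (23,G4,8), (26,G3,10), (27,G3,11), (29,G4,12), (31,G4,13)
Step 2: Sum ranks within each group.
R_1 = 17 (n_1 = 4)
R_2 = 14.5 (n_2 = 3)
R_3 = 26.5 (n_3 = 3)
R_4 = 33 (n_4 = 3)
Step 3: H = 12/(N(N+1)) * sum(R_i^2/n_i) - 3(N+1)
     = 12/(13*14) * (17^2/4 + 14.5^2/3 + 26.5^2/3 + 33^2/3) - 3*14
     = 0.065934 * 739.417 - 42
     = 6.752747.
Step 4: Ties present; correction factor C = 1 - 30/(13^3 - 13) = 0.986264. Corrected H = 6.752747 / 0.986264 = 6.846797.
Step 5: Under H0, H ~ chi^2(3); p-value = 0.076945.
Step 6: alpha = 0.05. fail to reject H0.

H = 6.8468, df = 3, p = 0.076945, fail to reject H0.


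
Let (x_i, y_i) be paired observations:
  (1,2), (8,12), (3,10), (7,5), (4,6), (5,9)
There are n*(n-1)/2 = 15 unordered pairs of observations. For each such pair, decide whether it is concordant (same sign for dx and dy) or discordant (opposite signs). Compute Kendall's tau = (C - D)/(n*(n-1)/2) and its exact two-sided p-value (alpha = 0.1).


Step 1: Enumerate the 15 unordered pairs (i,j) with i<j and classify each by sign(x_j-x_i) * sign(y_j-y_i).
  (1,2):dx=+7,dy=+10->C; (1,3):dx=+2,dy=+8->C; (1,4):dx=+6,dy=+3->C; (1,5):dx=+3,dy=+4->C
  (1,6):dx=+4,dy=+7->C; (2,3):dx=-5,dy=-2->C; (2,4):dx=-1,dy=-7->C; (2,5):dx=-4,dy=-6->C
  (2,6):dx=-3,dy=-3->C; (3,4):dx=+4,dy=-5->D; (3,5):dx=+1,dy=-4->D; (3,6):dx=+2,dy=-1->D
  (4,5):dx=-3,dy=+1->D; (4,6):dx=-2,dy=+4->D; (5,6):dx=+1,dy=+3->C
Step 2: C = 10, D = 5, total pairs = 15.
Step 3: tau = (C - D)/(n(n-1)/2) = (10 - 5)/15 = 0.333333.
Step 4: Exact two-sided p-value (enumerate n! = 720 permutations of y under H0): p = 0.469444.
Step 5: alpha = 0.1. fail to reject H0.

tau_b = 0.3333 (C=10, D=5), p = 0.469444, fail to reject H0.


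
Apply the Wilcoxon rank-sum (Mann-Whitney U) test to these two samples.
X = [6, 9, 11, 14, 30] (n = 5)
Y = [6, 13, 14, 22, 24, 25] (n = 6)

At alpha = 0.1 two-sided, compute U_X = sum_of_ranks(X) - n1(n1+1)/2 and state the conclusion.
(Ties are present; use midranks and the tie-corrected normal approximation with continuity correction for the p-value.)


Step 1: Combine and sort all 11 observations; assign midranks.
sorted (value, group): (6,X), (6,Y), (9,X), (11,X), (13,Y), (14,X), (14,Y), (22,Y), (24,Y), (25,Y), (30,X)
ranks: 6->1.5, 6->1.5, 9->3, 11->4, 13->5, 14->6.5, 14->6.5, 22->8, 24->9, 25->10, 30->11
Step 2: Rank sum for X: R1 = 1.5 + 3 + 4 + 6.5 + 11 = 26.
Step 3: U_X = R1 - n1(n1+1)/2 = 26 - 5*6/2 = 26 - 15 = 11.
       U_Y = n1*n2 - U_X = 30 - 11 = 19.
Step 4: Ties are present, so use the tie-corrected normal approximation (with continuity correction) for the p-value.
Step 5: p-value = 0.520916; compare to alpha = 0.1. fail to reject H0.

U_X = 11, p = 0.520916, fail to reject H0 at alpha = 0.1.


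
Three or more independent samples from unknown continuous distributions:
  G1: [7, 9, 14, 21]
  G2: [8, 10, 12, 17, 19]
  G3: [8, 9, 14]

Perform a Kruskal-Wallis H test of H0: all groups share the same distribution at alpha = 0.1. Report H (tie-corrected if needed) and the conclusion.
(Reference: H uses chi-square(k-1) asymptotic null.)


Step 1: Combine all N = 12 observations and assign midranks.
sorted (value, group, rank): (7,G1,1), (8,G2,2.5), (8,G3,2.5), (9,G1,4.5), (9,G3,4.5), (10,G2,6), (12,G2,7), (14,G1,8.5), (14,G3,8.5), (17,G2,10), (19,G2,11), (21,G1,12)
Step 2: Sum ranks within each group.
R_1 = 26 (n_1 = 4)
R_2 = 36.5 (n_2 = 5)
R_3 = 15.5 (n_3 = 3)
Step 3: H = 12/(N(N+1)) * sum(R_i^2/n_i) - 3(N+1)
     = 12/(12*13) * (26^2/4 + 36.5^2/5 + 15.5^2/3) - 3*13
     = 0.076923 * 515.533 - 39
     = 0.656410.
Step 4: Ties present; correction factor C = 1 - 18/(12^3 - 12) = 0.989510. Corrected H = 0.656410 / 0.989510 = 0.663369.
Step 5: Under H0, H ~ chi^2(2); p-value = 0.717714.
Step 6: alpha = 0.1. fail to reject H0.

H = 0.6634, df = 2, p = 0.717714, fail to reject H0.


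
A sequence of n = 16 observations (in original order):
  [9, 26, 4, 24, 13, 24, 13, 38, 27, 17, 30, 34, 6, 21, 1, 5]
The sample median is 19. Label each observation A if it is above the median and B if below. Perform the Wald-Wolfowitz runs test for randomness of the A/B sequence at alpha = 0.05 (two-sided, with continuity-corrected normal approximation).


Step 1: Compute median = 19; label A = above, B = below.
Labels in order: BABABABAABAABABB  (n_A = 8, n_B = 8)
Step 2: Count runs R = 13.
Step 3: Under H0 (random ordering), E[R] = 2*n_A*n_B/(n_A+n_B) + 1 = 2*8*8/16 + 1 = 9.0000.
        Var[R] = 2*n_A*n_B*(2*n_A*n_B - n_A - n_B) / ((n_A+n_B)^2 * (n_A+n_B-1)) = 14336/3840 = 3.7333.
        SD[R] = 1.9322.
Step 4: Continuity-corrected z = (R - 0.5 - E[R]) / SD[R] = (13 - 0.5 - 9.0000) / 1.9322 = 1.8114.
Step 5: Two-sided p-value via normal approximation = 2*(1 - Phi(|z|)) = 0.070076.
Step 6: alpha = 0.05. fail to reject H0.

R = 13, z = 1.8114, p = 0.070076, fail to reject H0.


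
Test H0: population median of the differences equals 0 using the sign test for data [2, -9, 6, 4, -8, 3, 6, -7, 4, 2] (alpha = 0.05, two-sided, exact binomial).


Step 1: Discard zero differences. Original n = 10; n_eff = number of nonzero differences = 10.
Nonzero differences (with sign): +2, -9, +6, +4, -8, +3, +6, -7, +4, +2
Step 2: Count signs: positive = 7, negative = 3.
Step 3: Under H0: P(positive) = 0.5, so the number of positives S ~ Bin(10, 0.5).
Step 4: Two-sided exact p-value = sum of Bin(10,0.5) probabilities at or below the observed probability = 0.343750.
Step 5: alpha = 0.05. fail to reject H0.

n_eff = 10, pos = 7, neg = 3, p = 0.343750, fail to reject H0.


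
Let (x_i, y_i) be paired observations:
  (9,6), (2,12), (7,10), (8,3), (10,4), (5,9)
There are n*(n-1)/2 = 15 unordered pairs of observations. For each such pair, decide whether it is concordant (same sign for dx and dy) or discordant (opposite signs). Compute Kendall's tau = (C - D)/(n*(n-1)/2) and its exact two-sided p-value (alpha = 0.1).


Step 1: Enumerate the 15 unordered pairs (i,j) with i<j and classify each by sign(x_j-x_i) * sign(y_j-y_i).
  (1,2):dx=-7,dy=+6->D; (1,3):dx=-2,dy=+4->D; (1,4):dx=-1,dy=-3->C; (1,5):dx=+1,dy=-2->D
  (1,6):dx=-4,dy=+3->D; (2,3):dx=+5,dy=-2->D; (2,4):dx=+6,dy=-9->D; (2,5):dx=+8,dy=-8->D
  (2,6):dx=+3,dy=-3->D; (3,4):dx=+1,dy=-7->D; (3,5):dx=+3,dy=-6->D; (3,6):dx=-2,dy=-1->C
  (4,5):dx=+2,dy=+1->C; (4,6):dx=-3,dy=+6->D; (5,6):dx=-5,dy=+5->D
Step 2: C = 3, D = 12, total pairs = 15.
Step 3: tau = (C - D)/(n(n-1)/2) = (3 - 12)/15 = -0.600000.
Step 4: Exact two-sided p-value (enumerate n! = 720 permutations of y under H0): p = 0.136111.
Step 5: alpha = 0.1. fail to reject H0.

tau_b = -0.6000 (C=3, D=12), p = 0.136111, fail to reject H0.


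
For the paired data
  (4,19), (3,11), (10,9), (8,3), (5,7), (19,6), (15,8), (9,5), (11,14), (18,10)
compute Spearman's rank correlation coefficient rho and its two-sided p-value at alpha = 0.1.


Step 1: Rank x and y separately (midranks; no ties here).
rank(x): 4->2, 3->1, 10->6, 8->4, 5->3, 19->10, 15->8, 9->5, 11->7, 18->9
rank(y): 19->10, 11->8, 9->6, 3->1, 7->4, 6->3, 8->5, 5->2, 14->9, 10->7
Step 2: d_i = R_x(i) - R_y(i); compute d_i^2.
  (2-10)^2=64, (1-8)^2=49, (6-6)^2=0, (4-1)^2=9, (3-4)^2=1, (10-3)^2=49, (8-5)^2=9, (5-2)^2=9, (7-9)^2=4, (9-7)^2=4
sum(d^2) = 198.
Step 3: rho = 1 - 6*198 / (10*(10^2 - 1)) = 1 - 1188/990 = -0.200000.
Step 4: Under H0, t = rho * sqrt((n-2)/(1-rho^2)) = -0.5774 ~ t(8).
Step 5: Two-sided p-value from the t-distribution with 8 df = 0.579584.
Step 6: alpha = 0.1. fail to reject H0.

rho = -0.2000, p = 0.579584, fail to reject H0 at alpha = 0.1.


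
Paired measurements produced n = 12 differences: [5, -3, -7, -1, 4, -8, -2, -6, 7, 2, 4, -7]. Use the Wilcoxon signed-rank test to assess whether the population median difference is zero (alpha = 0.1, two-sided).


Step 1: Drop any zero differences (none here) and take |d_i|.
|d| = [5, 3, 7, 1, 4, 8, 2, 6, 7, 2, 4, 7]
Step 2: Midrank |d_i| (ties get averaged ranks).
ranks: |5|->7, |3|->4, |7|->10, |1|->1, |4|->5.5, |8|->12, |2|->2.5, |6|->8, |7|->10, |2|->2.5, |4|->5.5, |7|->10
Step 3: Attach original signs; sum ranks with positive sign and with negative sign.
W+ = 7 + 5.5 + 10 + 2.5 + 5.5 = 30.5
W- = 4 + 10 + 1 + 12 + 2.5 + 8 + 10 = 47.5
(Check: W+ + W- = 78 should equal n(n+1)/2 = 78.)
Step 4: Test statistic W = min(W+, W-) = 30.5.
Step 5: Ties in |d|, so use the tie-corrected normal approximation.
        E[W] = n(n+1)/4 = 12*13/4 = 39.
        Tie groups: |d|=2 (t=2), |d|=4 (t=2), |d|=7 (t=3); sum(t^3 - t) = 36.
        Var[W] = n(n+1)(2n+1)/24 - sum(t^3-t)/48 = 3900/24 - 36/48 = 161.75.
        z = (W - E[W]) / sqrt(Var[W]) = (30.5 - 39) / 12.7181 = -0.6683.
        Two-sided p = 2*Phi(z) = 0.503917.
Step 6: alpha = 0.1. fail to reject H0.

W+ = 30.5, W- = 47.5, W = min = 30.5, p = 0.503917, fail to reject H0.


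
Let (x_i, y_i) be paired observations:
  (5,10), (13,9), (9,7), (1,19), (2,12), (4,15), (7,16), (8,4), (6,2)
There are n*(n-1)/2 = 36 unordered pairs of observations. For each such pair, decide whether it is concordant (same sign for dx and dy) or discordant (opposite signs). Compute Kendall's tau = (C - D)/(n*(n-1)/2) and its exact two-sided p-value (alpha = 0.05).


Step 1: Enumerate the 36 unordered pairs (i,j) with i<j and classify each by sign(x_j-x_i) * sign(y_j-y_i).
  (1,2):dx=+8,dy=-1->D; (1,3):dx=+4,dy=-3->D; (1,4):dx=-4,dy=+9->D; (1,5):dx=-3,dy=+2->D
  (1,6):dx=-1,dy=+5->D; (1,7):dx=+2,dy=+6->C; (1,8):dx=+3,dy=-6->D; (1,9):dx=+1,dy=-8->D
  (2,3):dx=-4,dy=-2->C; (2,4):dx=-12,dy=+10->D; (2,5):dx=-11,dy=+3->D; (2,6):dx=-9,dy=+6->D
  (2,7):dx=-6,dy=+7->D; (2,8):dx=-5,dy=-5->C; (2,9):dx=-7,dy=-7->C; (3,4):dx=-8,dy=+12->D
  (3,5):dx=-7,dy=+5->D; (3,6):dx=-5,dy=+8->D; (3,7):dx=-2,dy=+9->D; (3,8):dx=-1,dy=-3->C
  (3,9):dx=-3,dy=-5->C; (4,5):dx=+1,dy=-7->D; (4,6):dx=+3,dy=-4->D; (4,7):dx=+6,dy=-3->D
  (4,8):dx=+7,dy=-15->D; (4,9):dx=+5,dy=-17->D; (5,6):dx=+2,dy=+3->C; (5,7):dx=+5,dy=+4->C
  (5,8):dx=+6,dy=-8->D; (5,9):dx=+4,dy=-10->D; (6,7):dx=+3,dy=+1->C; (6,8):dx=+4,dy=-11->D
  (6,9):dx=+2,dy=-13->D; (7,8):dx=+1,dy=-12->D; (7,9):dx=-1,dy=-14->C; (8,9):dx=-2,dy=-2->C
Step 2: C = 11, D = 25, total pairs = 36.
Step 3: tau = (C - D)/(n(n-1)/2) = (11 - 25)/36 = -0.388889.
Step 4: Exact two-sided p-value (enumerate n! = 362880 permutations of y under H0): p = 0.180181.
Step 5: alpha = 0.05. fail to reject H0.

tau_b = -0.3889 (C=11, D=25), p = 0.180181, fail to reject H0.


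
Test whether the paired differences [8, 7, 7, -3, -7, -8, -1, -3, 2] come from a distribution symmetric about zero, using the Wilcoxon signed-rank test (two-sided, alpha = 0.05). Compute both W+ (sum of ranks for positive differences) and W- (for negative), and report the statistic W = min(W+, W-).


Step 1: Drop any zero differences (none here) and take |d_i|.
|d| = [8, 7, 7, 3, 7, 8, 1, 3, 2]
Step 2: Midrank |d_i| (ties get averaged ranks).
ranks: |8|->8.5, |7|->6, |7|->6, |3|->3.5, |7|->6, |8|->8.5, |1|->1, |3|->3.5, |2|->2
Step 3: Attach original signs; sum ranks with positive sign and with negative sign.
W+ = 8.5 + 6 + 6 + 2 = 22.5
W- = 3.5 + 6 + 8.5 + 1 + 3.5 = 22.5
(Check: W+ + W- = 45 should equal n(n+1)/2 = 45.)
Step 4: Test statistic W = min(W+, W-) = 22.5.
Step 5: Ties in |d|, so use the tie-corrected normal approximation.
        E[W] = n(n+1)/4 = 9*10/4 = 22.5.
        Tie groups: |d|=3 (t=2), |d|=7 (t=3), |d|=8 (t=2); sum(t^3 - t) = 36.
        Var[W] = n(n+1)(2n+1)/24 - sum(t^3-t)/48 = 1710/24 - 36/48 = 70.5.
        z = (W - E[W]) / sqrt(Var[W]) = (22.5 - 22.5) / 8.3964 = 0.0000.
        Two-sided p = 2*Phi(z) = 1.000000.
Step 6: alpha = 0.05. fail to reject H0.

W+ = 22.5, W- = 22.5, W = min = 22.5, p = 1.000000, fail to reject H0.


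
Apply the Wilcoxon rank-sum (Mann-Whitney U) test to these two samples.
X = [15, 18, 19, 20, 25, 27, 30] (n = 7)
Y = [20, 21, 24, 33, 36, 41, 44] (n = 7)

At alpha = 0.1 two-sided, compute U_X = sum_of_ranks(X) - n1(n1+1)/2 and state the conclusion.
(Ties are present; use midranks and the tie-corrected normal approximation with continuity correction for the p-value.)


Step 1: Combine and sort all 14 observations; assign midranks.
sorted (value, group): (15,X), (18,X), (19,X), (20,X), (20,Y), (21,Y), (24,Y), (25,X), (27,X), (30,X), (33,Y), (36,Y), (41,Y), (44,Y)
ranks: 15->1, 18->2, 19->3, 20->4.5, 20->4.5, 21->6, 24->7, 25->8, 27->9, 30->10, 33->11, 36->12, 41->13, 44->14
Step 2: Rank sum for X: R1 = 1 + 2 + 3 + 4.5 + 8 + 9 + 10 = 37.5.
Step 3: U_X = R1 - n1(n1+1)/2 = 37.5 - 7*8/2 = 37.5 - 28 = 9.5.
       U_Y = n1*n2 - U_X = 49 - 9.5 = 39.5.
Step 4: Ties are present, so use the tie-corrected normal approximation (with continuity correction) for the p-value.
Step 5: p-value = 0.063627; compare to alpha = 0.1. reject H0.

U_X = 9.5, p = 0.063627, reject H0 at alpha = 0.1.


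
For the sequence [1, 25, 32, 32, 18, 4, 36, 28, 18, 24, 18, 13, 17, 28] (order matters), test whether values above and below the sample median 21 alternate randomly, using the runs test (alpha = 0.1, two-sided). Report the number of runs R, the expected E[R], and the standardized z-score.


Step 1: Compute median = 21; label A = above, B = below.
Labels in order: BAAABBAABABBBA  (n_A = 7, n_B = 7)
Step 2: Count runs R = 8.
Step 3: Under H0 (random ordering), E[R] = 2*n_A*n_B/(n_A+n_B) + 1 = 2*7*7/14 + 1 = 8.0000.
        Var[R] = 2*n_A*n_B*(2*n_A*n_B - n_A - n_B) / ((n_A+n_B)^2 * (n_A+n_B-1)) = 8232/2548 = 3.2308.
        SD[R] = 1.7974.
Step 4: R = E[R], so z = 0 with no continuity correction.
Step 5: Two-sided p-value via normal approximation = 2*(1 - Phi(|z|)) = 1.000000.
Step 6: alpha = 0.1. fail to reject H0.

R = 8, z = 0.0000, p = 1.000000, fail to reject H0.


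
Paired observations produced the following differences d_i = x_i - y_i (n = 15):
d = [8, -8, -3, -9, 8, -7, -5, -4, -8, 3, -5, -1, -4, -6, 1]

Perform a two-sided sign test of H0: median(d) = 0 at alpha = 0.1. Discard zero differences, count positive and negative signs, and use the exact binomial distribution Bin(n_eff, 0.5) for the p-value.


Step 1: Discard zero differences. Original n = 15; n_eff = number of nonzero differences = 15.
Nonzero differences (with sign): +8, -8, -3, -9, +8, -7, -5, -4, -8, +3, -5, -1, -4, -6, +1
Step 2: Count signs: positive = 4, negative = 11.
Step 3: Under H0: P(positive) = 0.5, so the number of positives S ~ Bin(15, 0.5).
Step 4: Two-sided exact p-value = sum of Bin(15,0.5) probabilities at or below the observed probability = 0.118469.
Step 5: alpha = 0.1. fail to reject H0.

n_eff = 15, pos = 4, neg = 11, p = 0.118469, fail to reject H0.


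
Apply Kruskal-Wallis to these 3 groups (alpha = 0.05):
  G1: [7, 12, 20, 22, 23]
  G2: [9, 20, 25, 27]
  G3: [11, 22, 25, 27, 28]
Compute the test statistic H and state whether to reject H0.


Step 1: Combine all N = 14 observations and assign midranks.
sorted (value, group, rank): (7,G1,1), (9,G2,2), (11,G3,3), (12,G1,4), (20,G1,5.5), (20,G2,5.5), (22,G1,7.5), (22,G3,7.5), (23,G1,9), (25,G2,10.5), (25,G3,10.5), (27,G2,12.5), (27,G3,12.5), (28,G3,14)
Step 2: Sum ranks within each group.
R_1 = 27 (n_1 = 5)
R_2 = 30.5 (n_2 = 4)
R_3 = 47.5 (n_3 = 5)
Step 3: H = 12/(N(N+1)) * sum(R_i^2/n_i) - 3(N+1)
     = 12/(14*15) * (27^2/5 + 30.5^2/4 + 47.5^2/5) - 3*15
     = 0.057143 * 829.612 - 45
     = 2.406429.
Step 4: Ties present; correction factor C = 1 - 24/(14^3 - 14) = 0.991209. Corrected H = 2.406429 / 0.991209 = 2.427772.
Step 5: Under H0, H ~ chi^2(2); p-value = 0.297041.
Step 6: alpha = 0.05. fail to reject H0.

H = 2.4278, df = 2, p = 0.297041, fail to reject H0.


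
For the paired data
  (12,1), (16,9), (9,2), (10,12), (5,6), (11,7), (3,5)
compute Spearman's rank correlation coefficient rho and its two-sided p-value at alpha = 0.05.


Step 1: Rank x and y separately (midranks; no ties here).
rank(x): 12->6, 16->7, 9->3, 10->4, 5->2, 11->5, 3->1
rank(y): 1->1, 9->6, 2->2, 12->7, 6->4, 7->5, 5->3
Step 2: d_i = R_x(i) - R_y(i); compute d_i^2.
  (6-1)^2=25, (7-6)^2=1, (3-2)^2=1, (4-7)^2=9, (2-4)^2=4, (5-5)^2=0, (1-3)^2=4
sum(d^2) = 44.
Step 3: rho = 1 - 6*44 / (7*(7^2 - 1)) = 1 - 264/336 = 0.214286.
Step 4: Under H0, t = rho * sqrt((n-2)/(1-rho^2)) = 0.4906 ~ t(5).
Step 5: Two-sided p-value from the t-distribution with 5 df = 0.644512.
Step 6: alpha = 0.05. fail to reject H0.

rho = 0.2143, p = 0.644512, fail to reject H0 at alpha = 0.05.


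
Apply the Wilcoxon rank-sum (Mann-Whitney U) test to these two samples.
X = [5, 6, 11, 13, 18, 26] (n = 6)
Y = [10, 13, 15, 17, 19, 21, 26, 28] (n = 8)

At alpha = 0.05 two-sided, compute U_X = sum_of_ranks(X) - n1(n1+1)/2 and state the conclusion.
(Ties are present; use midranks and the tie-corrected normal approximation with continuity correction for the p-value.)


Step 1: Combine and sort all 14 observations; assign midranks.
sorted (value, group): (5,X), (6,X), (10,Y), (11,X), (13,X), (13,Y), (15,Y), (17,Y), (18,X), (19,Y), (21,Y), (26,X), (26,Y), (28,Y)
ranks: 5->1, 6->2, 10->3, 11->4, 13->5.5, 13->5.5, 15->7, 17->8, 18->9, 19->10, 21->11, 26->12.5, 26->12.5, 28->14
Step 2: Rank sum for X: R1 = 1 + 2 + 4 + 5.5 + 9 + 12.5 = 34.
Step 3: U_X = R1 - n1(n1+1)/2 = 34 - 6*7/2 = 34 - 21 = 13.
       U_Y = n1*n2 - U_X = 48 - 13 = 35.
Step 4: Ties are present, so use the tie-corrected normal approximation (with continuity correction) for the p-value.
Step 5: p-value = 0.174295; compare to alpha = 0.05. fail to reject H0.

U_X = 13, p = 0.174295, fail to reject H0 at alpha = 0.05.


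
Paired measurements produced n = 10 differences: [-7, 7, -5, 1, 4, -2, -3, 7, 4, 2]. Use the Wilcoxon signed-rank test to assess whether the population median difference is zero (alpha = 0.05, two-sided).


Step 1: Drop any zero differences (none here) and take |d_i|.
|d| = [7, 7, 5, 1, 4, 2, 3, 7, 4, 2]
Step 2: Midrank |d_i| (ties get averaged ranks).
ranks: |7|->9, |7|->9, |5|->7, |1|->1, |4|->5.5, |2|->2.5, |3|->4, |7|->9, |4|->5.5, |2|->2.5
Step 3: Attach original signs; sum ranks with positive sign and with negative sign.
W+ = 9 + 1 + 5.5 + 9 + 5.5 + 2.5 = 32.5
W- = 9 + 7 + 2.5 + 4 = 22.5
(Check: W+ + W- = 55 should equal n(n+1)/2 = 55.)
Step 4: Test statistic W = min(W+, W-) = 22.5.
Step 5: Ties in |d|, so use the tie-corrected normal approximation.
        E[W] = n(n+1)/4 = 10*11/4 = 27.5.
        Tie groups: |d|=2 (t=2), |d|=4 (t=2), |d|=7 (t=3); sum(t^3 - t) = 36.
        Var[W] = n(n+1)(2n+1)/24 - sum(t^3-t)/48 = 2310/24 - 36/48 = 95.5.
        z = (W - E[W]) / sqrt(Var[W]) = (22.5 - 27.5) / 9.7724 = -0.5116.
        Two-sided p = 2*Phi(z) = 0.608900.
Step 6: alpha = 0.05. fail to reject H0.

W+ = 32.5, W- = 22.5, W = min = 22.5, p = 0.608900, fail to reject H0.


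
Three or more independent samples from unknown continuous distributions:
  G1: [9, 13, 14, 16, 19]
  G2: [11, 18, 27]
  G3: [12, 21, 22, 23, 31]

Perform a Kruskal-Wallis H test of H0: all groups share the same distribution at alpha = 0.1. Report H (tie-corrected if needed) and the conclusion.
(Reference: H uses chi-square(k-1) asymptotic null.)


Step 1: Combine all N = 13 observations and assign midranks.
sorted (value, group, rank): (9,G1,1), (11,G2,2), (12,G3,3), (13,G1,4), (14,G1,5), (16,G1,6), (18,G2,7), (19,G1,8), (21,G3,9), (22,G3,10), (23,G3,11), (27,G2,12), (31,G3,13)
Step 2: Sum ranks within each group.
R_1 = 24 (n_1 = 5)
R_2 = 21 (n_2 = 3)
R_3 = 46 (n_3 = 5)
Step 3: H = 12/(N(N+1)) * sum(R_i^2/n_i) - 3(N+1)
     = 12/(13*14) * (24^2/5 + 21^2/3 + 46^2/5) - 3*14
     = 0.065934 * 685.4 - 42
     = 3.191209.
Step 4: No ties, so H is used without correction.
Step 5: Under H0, H ~ chi^2(2); p-value = 0.202786.
Step 6: alpha = 0.1. fail to reject H0.

H = 3.1912, df = 2, p = 0.202786, fail to reject H0.


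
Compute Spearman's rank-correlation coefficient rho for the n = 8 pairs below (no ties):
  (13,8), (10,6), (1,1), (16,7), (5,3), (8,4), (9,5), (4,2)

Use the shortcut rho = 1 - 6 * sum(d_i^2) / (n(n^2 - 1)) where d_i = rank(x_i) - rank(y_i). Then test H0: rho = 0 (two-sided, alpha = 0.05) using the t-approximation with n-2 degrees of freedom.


Step 1: Rank x and y separately (midranks; no ties here).
rank(x): 13->7, 10->6, 1->1, 16->8, 5->3, 8->4, 9->5, 4->2
rank(y): 8->8, 6->6, 1->1, 7->7, 3->3, 4->4, 5->5, 2->2
Step 2: d_i = R_x(i) - R_y(i); compute d_i^2.
  (7-8)^2=1, (6-6)^2=0, (1-1)^2=0, (8-7)^2=1, (3-3)^2=0, (4-4)^2=0, (5-5)^2=0, (2-2)^2=0
sum(d^2) = 2.
Step 3: rho = 1 - 6*2 / (8*(8^2 - 1)) = 1 - 12/504 = 0.976190.
Step 4: Under H0, t = rho * sqrt((n-2)/(1-rho^2)) = 11.0235 ~ t(6).
Step 5: Two-sided p-value from the t-distribution with 6 df = 0.000033.
Step 6: alpha = 0.05. reject H0.

rho = 0.9762, p = 0.000033, reject H0 at alpha = 0.05.


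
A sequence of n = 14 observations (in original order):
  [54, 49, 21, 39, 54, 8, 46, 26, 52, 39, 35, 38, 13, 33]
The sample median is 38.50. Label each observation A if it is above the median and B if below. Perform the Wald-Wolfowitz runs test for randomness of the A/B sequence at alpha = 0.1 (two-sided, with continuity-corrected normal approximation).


Step 1: Compute median = 38.50; label A = above, B = below.
Labels in order: AABAABABAABBBB  (n_A = 7, n_B = 7)
Step 2: Count runs R = 8.
Step 3: Under H0 (random ordering), E[R] = 2*n_A*n_B/(n_A+n_B) + 1 = 2*7*7/14 + 1 = 8.0000.
        Var[R] = 2*n_A*n_B*(2*n_A*n_B - n_A - n_B) / ((n_A+n_B)^2 * (n_A+n_B-1)) = 8232/2548 = 3.2308.
        SD[R] = 1.7974.
Step 4: R = E[R], so z = 0 with no continuity correction.
Step 5: Two-sided p-value via normal approximation = 2*(1 - Phi(|z|)) = 1.000000.
Step 6: alpha = 0.1. fail to reject H0.

R = 8, z = 0.0000, p = 1.000000, fail to reject H0.


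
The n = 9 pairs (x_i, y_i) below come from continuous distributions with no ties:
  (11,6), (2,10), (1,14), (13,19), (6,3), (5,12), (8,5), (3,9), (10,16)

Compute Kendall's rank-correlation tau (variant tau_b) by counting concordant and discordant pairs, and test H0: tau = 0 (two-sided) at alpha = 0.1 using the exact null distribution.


Step 1: Enumerate the 36 unordered pairs (i,j) with i<j and classify each by sign(x_j-x_i) * sign(y_j-y_i).
  (1,2):dx=-9,dy=+4->D; (1,3):dx=-10,dy=+8->D; (1,4):dx=+2,dy=+13->C; (1,5):dx=-5,dy=-3->C
  (1,6):dx=-6,dy=+6->D; (1,7):dx=-3,dy=-1->C; (1,8):dx=-8,dy=+3->D; (1,9):dx=-1,dy=+10->D
  (2,3):dx=-1,dy=+4->D; (2,4):dx=+11,dy=+9->C; (2,5):dx=+4,dy=-7->D; (2,6):dx=+3,dy=+2->C
  (2,7):dx=+6,dy=-5->D; (2,8):dx=+1,dy=-1->D; (2,9):dx=+8,dy=+6->C; (3,4):dx=+12,dy=+5->C
  (3,5):dx=+5,dy=-11->D; (3,6):dx=+4,dy=-2->D; (3,7):dx=+7,dy=-9->D; (3,8):dx=+2,dy=-5->D
  (3,9):dx=+9,dy=+2->C; (4,5):dx=-7,dy=-16->C; (4,6):dx=-8,dy=-7->C; (4,7):dx=-5,dy=-14->C
  (4,8):dx=-10,dy=-10->C; (4,9):dx=-3,dy=-3->C; (5,6):dx=-1,dy=+9->D; (5,7):dx=+2,dy=+2->C
  (5,8):dx=-3,dy=+6->D; (5,9):dx=+4,dy=+13->C; (6,7):dx=+3,dy=-7->D; (6,8):dx=-2,dy=-3->C
  (6,9):dx=+5,dy=+4->C; (7,8):dx=-5,dy=+4->D; (7,9):dx=+2,dy=+11->C; (8,9):dx=+7,dy=+7->C
Step 2: C = 19, D = 17, total pairs = 36.
Step 3: tau = (C - D)/(n(n-1)/2) = (19 - 17)/36 = 0.055556.
Step 4: Exact two-sided p-value (enumerate n! = 362880 permutations of y under H0): p = 0.919455.
Step 5: alpha = 0.1. fail to reject H0.

tau_b = 0.0556 (C=19, D=17), p = 0.919455, fail to reject H0.


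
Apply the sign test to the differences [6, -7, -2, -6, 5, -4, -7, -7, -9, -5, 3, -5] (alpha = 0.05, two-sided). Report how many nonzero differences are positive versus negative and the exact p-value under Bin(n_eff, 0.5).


Step 1: Discard zero differences. Original n = 12; n_eff = number of nonzero differences = 12.
Nonzero differences (with sign): +6, -7, -2, -6, +5, -4, -7, -7, -9, -5, +3, -5
Step 2: Count signs: positive = 3, negative = 9.
Step 3: Under H0: P(positive) = 0.5, so the number of positives S ~ Bin(12, 0.5).
Step 4: Two-sided exact p-value = sum of Bin(12,0.5) probabilities at or below the observed probability = 0.145996.
Step 5: alpha = 0.05. fail to reject H0.

n_eff = 12, pos = 3, neg = 9, p = 0.145996, fail to reject H0.


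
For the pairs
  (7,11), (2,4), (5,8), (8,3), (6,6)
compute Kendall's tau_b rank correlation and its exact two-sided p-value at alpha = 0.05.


Step 1: Enumerate the 10 unordered pairs (i,j) with i<j and classify each by sign(x_j-x_i) * sign(y_j-y_i).
  (1,2):dx=-5,dy=-7->C; (1,3):dx=-2,dy=-3->C; (1,4):dx=+1,dy=-8->D; (1,5):dx=-1,dy=-5->C
  (2,3):dx=+3,dy=+4->C; (2,4):dx=+6,dy=-1->D; (2,5):dx=+4,dy=+2->C; (3,4):dx=+3,dy=-5->D
  (3,5):dx=+1,dy=-2->D; (4,5):dx=-2,dy=+3->D
Step 2: C = 5, D = 5, total pairs = 10.
Step 3: tau = (C - D)/(n(n-1)/2) = (5 - 5)/10 = 0.000000.
Step 4: Exact two-sided p-value (enumerate n! = 120 permutations of y under H0): p = 1.000000.
Step 5: alpha = 0.05. fail to reject H0.

tau_b = 0.0000 (C=5, D=5), p = 1.000000, fail to reject H0.


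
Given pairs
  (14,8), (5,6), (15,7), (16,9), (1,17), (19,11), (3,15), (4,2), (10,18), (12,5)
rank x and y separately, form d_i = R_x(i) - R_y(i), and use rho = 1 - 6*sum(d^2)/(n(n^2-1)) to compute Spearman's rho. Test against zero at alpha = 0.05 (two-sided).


Step 1: Rank x and y separately (midranks; no ties here).
rank(x): 14->7, 5->4, 15->8, 16->9, 1->1, 19->10, 3->2, 4->3, 10->5, 12->6
rank(y): 8->5, 6->3, 7->4, 9->6, 17->9, 11->7, 15->8, 2->1, 18->10, 5->2
Step 2: d_i = R_x(i) - R_y(i); compute d_i^2.
  (7-5)^2=4, (4-3)^2=1, (8-4)^2=16, (9-6)^2=9, (1-9)^2=64, (10-7)^2=9, (2-8)^2=36, (3-1)^2=4, (5-10)^2=25, (6-2)^2=16
sum(d^2) = 184.
Step 3: rho = 1 - 6*184 / (10*(10^2 - 1)) = 1 - 1104/990 = -0.115152.
Step 4: Under H0, t = rho * sqrt((n-2)/(1-rho^2)) = -0.3279 ~ t(8).
Step 5: Two-sided p-value from the t-distribution with 8 df = 0.751420.
Step 6: alpha = 0.05. fail to reject H0.

rho = -0.1152, p = 0.751420, fail to reject H0 at alpha = 0.05.
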